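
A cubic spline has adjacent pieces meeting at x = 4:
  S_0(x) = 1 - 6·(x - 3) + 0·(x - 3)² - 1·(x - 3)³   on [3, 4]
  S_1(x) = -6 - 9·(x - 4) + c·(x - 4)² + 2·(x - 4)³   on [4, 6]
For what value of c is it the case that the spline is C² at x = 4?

-3

S_0''(x) = 0 - 6·(x - 3), so S_0''(4) = -6. On the right, S_1''(4) = 2c, so c = -3.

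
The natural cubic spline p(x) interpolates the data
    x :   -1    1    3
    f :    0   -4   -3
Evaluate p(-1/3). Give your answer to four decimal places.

With σ_i denoting the second derivative at x_i, h_i = 2, 2, and Δ_i = (y_(i+1) − y_i)/h_i = -2, 1/2:
  2·σ_0 + 8·σ_1 + 2·σ_2 = 6(Δ_1 - Δ_0) = 15
Natural end conditions: σ_0 = σ_2 = 0.
Forward elimination and back-substitution give σ_0 = 0, σ_1 = 15/8, σ_2 = 0.
On [-1, 1], p(x) = 0 - 21/8·(x + 1) + 0·(x + 1)² + 5/32·(x + 1)³.
With (x + 1) = 2/3: p(-1/3) = -46/27.

-1.7037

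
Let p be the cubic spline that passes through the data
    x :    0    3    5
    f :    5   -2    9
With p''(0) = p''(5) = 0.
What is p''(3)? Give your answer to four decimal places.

4.7000

With M_i denoting the second derivative at x_i, h_i = 3, 2, and Δ_i = (y_(i+1) − y_i)/h_i = -7/3, 11/2:
  3·M_0 + 10·M_1 + 2·M_2 = 6(Δ_1 - Δ_0) = 47
Natural end conditions: M_0 = M_2 = 0.
Hence M_0 = 0, M_1 = 47/10, M_2 = 0.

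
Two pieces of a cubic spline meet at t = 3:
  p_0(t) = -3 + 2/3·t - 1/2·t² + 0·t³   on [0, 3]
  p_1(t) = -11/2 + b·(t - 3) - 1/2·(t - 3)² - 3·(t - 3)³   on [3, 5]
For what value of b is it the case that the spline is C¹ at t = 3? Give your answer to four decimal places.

p_0'(t) = 2/3 - 1·t + 0·t², so p_0'(3) = -7/3. On the right, p_1'(3) = b, so b = -7/3.

-2.3333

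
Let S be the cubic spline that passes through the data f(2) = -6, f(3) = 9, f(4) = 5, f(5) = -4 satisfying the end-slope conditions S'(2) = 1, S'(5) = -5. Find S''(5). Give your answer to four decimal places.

11.6000

Write M_i for S''(x_i). With h_i = 1, 1, 1 and divided differences Δ_i = 15, -4, -9, the continuity of S' gives the tridiagonal system
  1·M_0 + 4·M_1 + 1·M_2 = 6(Δ_1 - Δ_0) = -114
  1·M_1 + 4·M_2 + 1·M_3 = 6(Δ_2 - Δ_1) = -30
Clamped end conditions give two more equations: 2h_0·M_0 + h_0·M_1 = 6(Δ_0 - S'(2)) = 84 and h_2·M_2 + 2h_2·M_3 = 6(S'(5) - Δ_2) = 24.
Forward elimination and back-substitution give M_0 = 322/5, M_1 = -224/5, M_2 = 4/5, M_3 = 58/5.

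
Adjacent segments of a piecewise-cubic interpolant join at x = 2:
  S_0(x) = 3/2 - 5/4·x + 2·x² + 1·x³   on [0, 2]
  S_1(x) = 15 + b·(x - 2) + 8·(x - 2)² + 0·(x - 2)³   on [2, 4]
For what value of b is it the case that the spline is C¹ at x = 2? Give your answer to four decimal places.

18.7500

S_0'(x) = -5/4 + 4·x + 3·x², so S_0'(2) = 75/4. On the right, S_1'(2) = b, so b = 75/4.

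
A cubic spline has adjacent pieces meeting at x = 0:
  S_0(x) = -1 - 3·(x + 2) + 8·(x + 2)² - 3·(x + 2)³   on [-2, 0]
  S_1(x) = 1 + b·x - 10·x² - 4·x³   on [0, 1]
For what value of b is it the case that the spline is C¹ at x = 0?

-7

S_0'(x) = -3 + 16·(x + 2) - 9·(x + 2)², so S_0'(0) = -7. On the right, S_1'(0) = b, so b = -7.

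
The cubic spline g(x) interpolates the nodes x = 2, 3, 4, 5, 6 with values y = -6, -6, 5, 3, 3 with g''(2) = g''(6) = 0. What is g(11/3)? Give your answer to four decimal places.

1.8942

Let M_i = g''(x_i). Step sizes h_i = 1, 1, 1, 1; slopes of the chords Δ_i = (y_(i+1) - y_i)/h_i = 0, 11, -2, 0.
  1·M_0 + 4·M_1 + 1·M_2 = 6(Δ_1 - Δ_0) = 66
  1·M_1 + 4·M_2 + 1·M_3 = 6(Δ_2 - Δ_1) = -78
  1·M_2 + 4·M_3 + 1·M_4 = 6(Δ_3 - Δ_2) = 12
Natural end conditions: M_0 = M_4 = 0.
Hence M_0 = 0, M_1 = 657/28, M_2 = -195/7, M_3 = 279/28, M_4 = 0.
On [3, 4], g(x) = -6 + 219/28·(x - 3) + 657/56·(x - 3)² - 479/56·(x - 3)³.
With (x - 3) = 2/3: g(11/3) = 358/189.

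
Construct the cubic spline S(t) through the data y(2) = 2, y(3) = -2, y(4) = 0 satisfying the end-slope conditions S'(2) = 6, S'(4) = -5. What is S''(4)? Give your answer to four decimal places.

Let m_i = S''(x_i). Step sizes h_i = 1, 1; slopes of the chords Δ_i = (y_(i+1) - y_i)/h_i = -4, 2.
  1·m_0 + 4·m_1 + 1·m_2 = 6(Δ_1 - Δ_0) = 36
Clamped end conditions give two more equations: 2h_0·m_0 + h_0·m_1 = 6(Δ_0 - S'(2)) = -60 and h_1·m_1 + 2h_1·m_2 = 6(S'(4) - Δ_1) = -42.
Hence m_0 = -89/2, m_1 = 29, m_2 = -71/2.

-35.5000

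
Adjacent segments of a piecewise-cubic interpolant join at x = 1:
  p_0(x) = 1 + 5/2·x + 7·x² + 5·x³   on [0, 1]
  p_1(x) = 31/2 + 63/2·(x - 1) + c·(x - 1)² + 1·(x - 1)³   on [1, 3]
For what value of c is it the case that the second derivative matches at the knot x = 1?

22

p_0''(x) = 14 + 30·x, so p_0''(1) = 44. On the right, p_1''(1) = 2c, so c = 22.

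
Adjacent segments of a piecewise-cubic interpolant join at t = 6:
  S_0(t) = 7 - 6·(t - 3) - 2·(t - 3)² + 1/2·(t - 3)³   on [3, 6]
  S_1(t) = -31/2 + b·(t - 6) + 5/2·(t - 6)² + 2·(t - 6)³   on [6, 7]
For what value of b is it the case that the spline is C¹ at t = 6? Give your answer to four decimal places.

-4.5000

S_0'(t) = -6 - 4·(t - 3) + 3/2·(t - 3)², so S_0'(6) = -9/2. On the right, S_1'(6) = b, so b = -9/2.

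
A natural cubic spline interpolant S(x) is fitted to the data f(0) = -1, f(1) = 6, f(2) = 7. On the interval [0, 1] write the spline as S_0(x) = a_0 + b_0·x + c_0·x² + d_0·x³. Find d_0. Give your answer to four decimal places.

-1.5000

Write M_i for S''(x_i). With h_i = 1, 1 and divided differences Δ_i = 7, 1, the continuity of S' gives the tridiagonal system
  1·M_0 + 4·M_1 + 1·M_2 = 6(Δ_1 - Δ_0) = -36
Natural end conditions: M_0 = M_2 = 0.
Hence M_0 = 0, M_1 = -9, M_2 = 0.
On [0, 1], with S_0(x) = a_0 + b_0·x + c_0·x² + d_0·x³: c_0 = M_0/2 = 0, d_0 = (M_1 - M_0)/(6h_0) = -3/2, b_0 = Δ_0 - h_0(2M_0 + M_1)/6 = 17/2.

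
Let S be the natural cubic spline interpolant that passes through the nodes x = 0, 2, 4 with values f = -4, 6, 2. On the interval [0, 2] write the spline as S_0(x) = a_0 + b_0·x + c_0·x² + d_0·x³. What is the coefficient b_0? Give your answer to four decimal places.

Let M_i = S''(x_i). Step sizes h_i = 2, 2; slopes of the chords Δ_i = (y_(i+1) - y_i)/h_i = 5, -2.
  2·M_0 + 8·M_1 + 2·M_2 = 6(Δ_1 - Δ_0) = -42
Natural end conditions: M_0 = M_2 = 0.
Forward elimination and back-substitution give M_0 = 0, M_1 = -21/4, M_2 = 0.
On [0, 2], with S_0(x) = a_0 + b_0·x + c_0·x² + d_0·x³: c_0 = M_0/2 = 0, d_0 = (M_1 - M_0)/(6h_0) = -7/16, b_0 = Δ_0 - h_0(2M_0 + M_1)/6 = 27/4.

6.7500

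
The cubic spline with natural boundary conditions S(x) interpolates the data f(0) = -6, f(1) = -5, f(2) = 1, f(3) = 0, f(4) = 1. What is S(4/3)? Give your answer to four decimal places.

With M_i denoting the second derivative at x_i, h_i = 1, 1, 1, 1, and Δ_i = (y_(i+1) − y_i)/h_i = 1, 6, -1, 1:
  1·M_0 + 4·M_1 + 1·M_2 = 6(Δ_1 - Δ_0) = 30
  1·M_1 + 4·M_2 + 1·M_3 = 6(Δ_2 - Δ_1) = -42
  1·M_2 + 4·M_3 + 1·M_4 = 6(Δ_3 - Δ_2) = 12
Natural end conditions: M_0 = M_4 = 0.
Forward elimination and back-substitution give M_0 = 0, M_1 = 45/4, M_2 = -15, M_3 = 27/4, M_4 = 0.
On [1, 2], S(x) = -5 + 19/4·(x - 1) + 45/8·(x - 1)² - 35/8·(x - 1)³.
With (x - 1) = 1/3: S(4/3) = -319/108.

-2.9537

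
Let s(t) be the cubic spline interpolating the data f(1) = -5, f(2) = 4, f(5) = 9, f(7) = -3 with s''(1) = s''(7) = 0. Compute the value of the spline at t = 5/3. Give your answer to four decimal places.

1.2626

Put m_i = s'' at the i-th knot. Here h = (1, 3, 2) and Δ = (9, 5/3, -6), so the interior equations h_(i-1)·m_(i-1) + 2(h_(i-1)+h_i)·m_i + h_i·m_(i+1) = 6(Δ_i − Δ_(i-1)) read
  1·m_0 + 8·m_1 + 3·m_2 = 6(Δ_1 - Δ_0) = -44
  3·m_1 + 10·m_2 + 2·m_3 = 6(Δ_2 - Δ_1) = -46
Natural end conditions: m_0 = m_3 = 0.
Hence m_0 = 0, m_1 = -302/71, m_2 = -236/71, m_3 = 0.
On [1, 2], s(t) = -5 + 2068/213·(t - 1) + 0·(t - 1)² - 151/213·(t - 1)³.
With (t - 1) = 2/3: s(5/3) = 7261/5751.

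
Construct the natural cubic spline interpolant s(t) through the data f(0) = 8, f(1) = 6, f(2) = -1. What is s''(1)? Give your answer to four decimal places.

With M_i denoting the second derivative at x_i, h_i = 1, 1, and Δ_i = (y_(i+1) − y_i)/h_i = -2, -7:
  1·M_0 + 4·M_1 + 1·M_2 = 6(Δ_1 - Δ_0) = -30
Natural end conditions: M_0 = M_2 = 0.
Hence M_0 = 0, M_1 = -15/2, M_2 = 0.

-7.5000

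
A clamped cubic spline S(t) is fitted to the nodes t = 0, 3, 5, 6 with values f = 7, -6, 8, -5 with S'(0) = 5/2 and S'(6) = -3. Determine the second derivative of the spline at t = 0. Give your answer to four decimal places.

-16.0351

Put M_i = S'' at the i-th knot. Here h = (3, 2, 1) and Δ = (-13/3, 7, -13), so the interior equations h_(i-1)·M_(i-1) + 2(h_(i-1)+h_i)·M_i + h_i·M_(i+1) = 6(Δ_i − Δ_(i-1)) read
  3·M_0 + 10·M_1 + 2·M_2 = 6(Δ_1 - Δ_0) = 68
  2·M_1 + 6·M_2 + 1·M_3 = 6(Δ_2 - Δ_1) = -120
Clamped end conditions give two more equations: 2h_0·M_0 + h_0·M_1 = 6(Δ_0 - S'(0)) = -41 and h_2·M_2 + 2h_2·M_3 = 6(S'(6) - Δ_2) = 60.
Forward elimination and back-substitution give M_0 = -914/57, M_1 = 1049/57, M_2 = -1936/57, M_3 = 2678/57.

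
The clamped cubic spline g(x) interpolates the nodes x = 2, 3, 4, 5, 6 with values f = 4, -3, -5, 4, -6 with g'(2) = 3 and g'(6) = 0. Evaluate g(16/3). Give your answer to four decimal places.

0.9868

Let M_i = g''(x_i). Step sizes h_i = 1, 1, 1, 1; slopes of the chords Δ_i = (y_(i+1) - y_i)/h_i = -7, -2, 9, -10.
  1·M_0 + 4·M_1 + 1·M_2 = 6(Δ_1 - Δ_0) = 30
  1·M_1 + 4·M_2 + 1·M_3 = 6(Δ_2 - Δ_1) = 66
  1·M_2 + 4·M_3 + 1·M_4 = 6(Δ_3 - Δ_2) = -114
Clamped end conditions give two more equations: 2h_0·M_0 + h_0·M_1 = 6(Δ_0 - g'(2)) = -60 and h_3·M_3 + 2h_3·M_4 = 6(g'(6) - Δ_3) = 60.
Solving: M_0 = -975/28, M_1 = 135/14, M_2 = 105/4, M_3 = -681/14, M_4 = 1521/28.
On [5, 6], g(x) = 4 - 159/56·(x - 5) - 681/28·(x - 5)² + 961/56·(x - 5)³.
With (x - 5) = 1/3: g(16/3) = 373/378.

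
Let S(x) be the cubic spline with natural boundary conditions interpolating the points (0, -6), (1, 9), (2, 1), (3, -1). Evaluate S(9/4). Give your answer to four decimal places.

Put M_i = S'' at the i-th knot. Here h = (1, 1, 1) and Δ = (15, -8, -2), so the interior equations h_(i-1)·M_(i-1) + 2(h_(i-1)+h_i)·M_i + h_i·M_(i+1) = 6(Δ_i − Δ_(i-1)) read
  1·M_0 + 4·M_1 + 1·M_2 = 6(Δ_1 - Δ_0) = -138
  1·M_1 + 4·M_2 + 1·M_3 = 6(Δ_2 - Δ_1) = 36
Natural end conditions: M_0 = M_3 = 0.
Hence M_0 = 0, M_1 = -196/5, M_2 = 94/5, M_3 = 0.
On [2, 3], S(x) = 1 - 124/15·(x - 2) + 47/5·(x - 2)² - 47/15·(x - 2)³.
With (x - 2) = 1/4: S(9/4) = -169/320.

-0.5281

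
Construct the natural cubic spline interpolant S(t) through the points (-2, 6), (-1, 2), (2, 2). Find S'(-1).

Write M_i for S''(x_i). With h_i = 1, 3 and divided differences Δ_i = -4, 0, the continuity of S' gives the tridiagonal system
  1·M_0 + 8·M_1 + 3·M_2 = 6(Δ_1 - Δ_0) = 24
Natural end conditions: M_0 = M_2 = 0.
Hence M_0 = 0, M_1 = 3, M_2 = 0.
On [-1, 2], S'(t) = b_1 + 2c_1·(t + 1) + 3d_1·(t + 1)² with b_1 = Δ_1 - h_1(2M_1 + M_2)/6 = -3, c_1 = M_1/2 = 3/2, d_1 = (M_2 - M_1)/(6h_1) = -1/6. So S'(-1) = -3.

-3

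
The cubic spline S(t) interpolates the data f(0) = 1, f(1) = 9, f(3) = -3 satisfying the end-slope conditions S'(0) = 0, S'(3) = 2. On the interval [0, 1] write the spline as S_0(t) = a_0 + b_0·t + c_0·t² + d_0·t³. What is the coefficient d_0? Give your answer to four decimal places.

-11.3333

Put σ_i = S'' at the i-th knot. Here h = (1, 2) and Δ = (8, -6), so the interior equations h_(i-1)·σ_(i-1) + 2(h_(i-1)+h_i)·σ_i + h_i·σ_(i+1) = 6(Δ_i − Δ_(i-1)) read
  1·σ_0 + 6·σ_1 + 2·σ_2 = 6(Δ_1 - Δ_0) = -84
Clamped end conditions give two more equations: 2h_0·σ_0 + h_0·σ_1 = 6(Δ_0 - S'(0)) = 48 and h_1·σ_1 + 2h_1·σ_2 = 6(S'(3) - Δ_1) = 48.
Forward elimination and back-substitution give σ_0 = 116/3, σ_1 = -88/3, σ_2 = 80/3.
On [0, 1], with S_0(t) = a_0 + b_0·t + c_0·t² + d_0·t³: c_0 = σ_0/2 = 58/3, d_0 = (σ_1 - σ_0)/(6h_0) = -34/3, b_0 = Δ_0 - h_0(2σ_0 + σ_1)/6 = 0.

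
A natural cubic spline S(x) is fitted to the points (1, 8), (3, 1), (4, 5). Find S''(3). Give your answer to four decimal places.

Put M_i = S'' at the i-th knot. Here h = (2, 1) and Δ = (-7/2, 4), so the interior equations h_(i-1)·M_(i-1) + 2(h_(i-1)+h_i)·M_i + h_i·M_(i+1) = 6(Δ_i − Δ_(i-1)) read
  2·M_0 + 6·M_1 + 1·M_2 = 6(Δ_1 - Δ_0) = 45
Natural end conditions: M_0 = M_2 = 0.
Solving: M_0 = 0, M_1 = 15/2, M_2 = 0.

7.5000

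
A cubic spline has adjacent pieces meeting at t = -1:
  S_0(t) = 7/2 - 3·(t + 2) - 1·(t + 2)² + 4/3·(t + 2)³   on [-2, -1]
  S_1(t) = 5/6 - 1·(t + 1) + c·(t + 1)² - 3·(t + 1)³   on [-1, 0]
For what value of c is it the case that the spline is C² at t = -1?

S_0''(t) = -2 + 8·(t + 2), so S_0''(-1) = 6. On the right, S_1''(-1) = 2c, so c = 3.

3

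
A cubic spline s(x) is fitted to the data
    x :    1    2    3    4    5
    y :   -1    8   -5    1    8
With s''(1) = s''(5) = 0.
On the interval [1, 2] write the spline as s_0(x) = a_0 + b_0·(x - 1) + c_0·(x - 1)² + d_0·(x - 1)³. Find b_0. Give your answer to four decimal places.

16.2321

Put σ_i = s'' at the i-th knot. Here h = (1, 1, 1, 1) and Δ = (9, -13, 6, 7), so the interior equations h_(i-1)·σ_(i-1) + 2(h_(i-1)+h_i)·σ_i + h_i·σ_(i+1) = 6(Δ_i − Δ_(i-1)) read
  1·σ_0 + 4·σ_1 + 1·σ_2 = 6(Δ_1 - Δ_0) = -132
  1·σ_1 + 4·σ_2 + 1·σ_3 = 6(Δ_2 - Δ_1) = 114
  1·σ_2 + 4·σ_3 + 1·σ_4 = 6(Δ_3 - Δ_2) = 6
Natural end conditions: σ_0 = σ_4 = 0.
Solving the tridiagonal system: σ_0 = 0, σ_1 = -1215/28, σ_2 = 291/7, σ_3 = -249/28, σ_4 = 0.
On [1, 2], with s_0(x) = a_0 + b_0·(x - 1) + c_0·(x - 1)² + d_0·(x - 1)³: c_0 = σ_0/2 = 0, d_0 = (σ_1 - σ_0)/(6h_0) = -405/56, b_0 = Δ_0 - h_0(2σ_0 + σ_1)/6 = 909/56.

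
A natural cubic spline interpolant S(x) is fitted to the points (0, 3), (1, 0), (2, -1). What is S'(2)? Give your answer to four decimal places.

-0.5000

Write M_i for S''(x_i). With h_i = 1, 1 and divided differences Δ_i = -3, -1, the continuity of S' gives the tridiagonal system
  1·M_0 + 4·M_1 + 1·M_2 = 6(Δ_1 - Δ_0) = 12
Natural end conditions: M_0 = M_2 = 0.
Solving the tridiagonal system: M_0 = 0, M_1 = 3, M_2 = 0.
On [1, 2], S'(x) = b_1 + 2c_1·(x - 1) + 3d_1·(x - 1)² with b_1 = Δ_1 - h_1(2M_1 + M_2)/6 = -2, c_1 = M_1/2 = 3/2, d_1 = (M_2 - M_1)/(6h_1) = -1/2. So S'(2) = -1/2.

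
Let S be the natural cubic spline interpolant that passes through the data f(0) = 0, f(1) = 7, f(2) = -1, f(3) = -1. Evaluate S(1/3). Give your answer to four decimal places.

3.6765

Write σ_i for S''(x_i). With h_i = 1, 1, 1 and divided differences Δ_i = 7, -8, 0, the continuity of S' gives the tridiagonal system
  1·σ_0 + 4·σ_1 + 1·σ_2 = 6(Δ_1 - Δ_0) = -90
  1·σ_1 + 4·σ_2 + 1·σ_3 = 6(Δ_2 - Δ_1) = 48
Natural end conditions: σ_0 = σ_3 = 0.
Solving the tridiagonal system: σ_0 = 0, σ_1 = -136/5, σ_2 = 94/5, σ_3 = 0.
On [0, 1], S(x) = 0 + 173/15·x + 0·x² - 68/15·x³.
With x = 1/3: S(1/3) = 1489/405.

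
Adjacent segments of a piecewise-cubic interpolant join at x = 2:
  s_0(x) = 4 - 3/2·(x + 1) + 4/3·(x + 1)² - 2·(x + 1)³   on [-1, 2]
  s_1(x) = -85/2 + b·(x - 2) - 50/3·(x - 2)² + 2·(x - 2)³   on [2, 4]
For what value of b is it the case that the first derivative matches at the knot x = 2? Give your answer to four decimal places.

-47.5000

s_0'(x) = -3/2 + 8/3·(x + 1) - 6·(x + 1)², so s_0'(2) = -95/2. On the right, s_1'(2) = b, so b = -95/2.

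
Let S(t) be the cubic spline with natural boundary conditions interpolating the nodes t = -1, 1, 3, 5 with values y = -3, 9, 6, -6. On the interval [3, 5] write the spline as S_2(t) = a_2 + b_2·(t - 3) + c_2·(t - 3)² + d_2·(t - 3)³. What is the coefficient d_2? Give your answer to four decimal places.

Let M_i = S''(x_i). Step sizes h_i = 2, 2, 2; slopes of the chords Δ_i = (y_(i+1) - y_i)/h_i = 6, -3/2, -6.
  2·M_0 + 8·M_1 + 2·M_2 = 6(Δ_1 - Δ_0) = -45
  2·M_1 + 8·M_2 + 2·M_3 = 6(Δ_2 - Δ_1) = -27
Natural end conditions: M_0 = M_3 = 0.
Solving the tridiagonal system: M_0 = 0, M_1 = -51/10, M_2 = -21/10, M_3 = 0.
On [3, 5], with S_2(t) = a_2 + b_2·(t - 3) + c_2·(t - 3)² + d_2·(t - 3)³: c_2 = M_2/2 = -21/20, d_2 = (M_3 - M_2)/(6h_2) = 7/40, b_2 = Δ_2 - h_2(2M_2 + M_3)/6 = -23/5.

0.1750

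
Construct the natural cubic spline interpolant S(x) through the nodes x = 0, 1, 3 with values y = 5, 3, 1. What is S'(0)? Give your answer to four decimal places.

-2.1667

Let σ_i = S''(x_i). Step sizes h_i = 1, 2; slopes of the chords Δ_i = (y_(i+1) - y_i)/h_i = -2, -1.
  1·σ_0 + 6·σ_1 + 2·σ_2 = 6(Δ_1 - Δ_0) = 6
Natural end conditions: σ_0 = σ_2 = 0.
Forward elimination and back-substitution give σ_0 = 0, σ_1 = 1, σ_2 = 0.
On [0, 1], S'(x) = b_0 + 2c_0·x + 3d_0·x² with b_0 = Δ_0 - h_0(2σ_0 + σ_1)/6 = -13/6, c_0 = σ_0/2 = 0, d_0 = (σ_1 - σ_0)/(6h_0) = 1/6. So S'(0) = -13/6.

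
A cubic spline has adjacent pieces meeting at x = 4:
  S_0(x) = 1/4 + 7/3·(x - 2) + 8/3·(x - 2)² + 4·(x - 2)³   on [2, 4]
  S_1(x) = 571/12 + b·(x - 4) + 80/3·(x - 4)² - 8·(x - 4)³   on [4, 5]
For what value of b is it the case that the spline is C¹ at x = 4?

61

S_0'(x) = 7/3 + 16/3·(x - 2) + 12·(x - 2)², so S_0'(4) = 61. On the right, S_1'(4) = b, so b = 61.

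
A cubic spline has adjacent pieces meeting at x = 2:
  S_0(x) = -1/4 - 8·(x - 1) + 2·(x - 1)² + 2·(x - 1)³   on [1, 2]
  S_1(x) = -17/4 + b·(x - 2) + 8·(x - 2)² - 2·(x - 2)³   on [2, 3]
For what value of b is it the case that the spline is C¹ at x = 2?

2

S_0'(x) = -8 + 4·(x - 1) + 6·(x - 1)², so S_0'(2) = 2. On the right, S_1'(2) = b, so b = 2.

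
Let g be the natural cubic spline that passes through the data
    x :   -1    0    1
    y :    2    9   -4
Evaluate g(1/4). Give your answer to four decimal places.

7.3906

Write σ_i for g''(x_i). With h_i = 1, 1 and divided differences Δ_i = 7, -13, the continuity of g' gives the tridiagonal system
  1·σ_0 + 4·σ_1 + 1·σ_2 = 6(Δ_1 - Δ_0) = -120
Natural end conditions: σ_0 = σ_2 = 0.
Solving the tridiagonal system: σ_0 = 0, σ_1 = -30, σ_2 = 0.
On [0, 1], g(x) = 9 - 3·x - 15·x² + 5·x³.
With x = 1/4: g(1/4) = 473/64.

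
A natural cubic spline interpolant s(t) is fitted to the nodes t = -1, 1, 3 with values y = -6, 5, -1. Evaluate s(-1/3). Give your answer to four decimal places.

Write σ_i for s''(x_i). With h_i = 2, 2 and divided differences Δ_i = 11/2, -3, the continuity of s' gives the tridiagonal system
  2·σ_0 + 8·σ_1 + 2·σ_2 = 6(Δ_1 - Δ_0) = -51
Natural end conditions: σ_0 = σ_2 = 0.
Solving the tridiagonal system: σ_0 = 0, σ_1 = -51/8, σ_2 = 0.
On [-1, 1], s(t) = -6 + 61/8·(t + 1) + 0·(t + 1)² - 17/32·(t + 1)³.
With (t + 1) = 2/3: s(-1/3) = -29/27.

-1.0741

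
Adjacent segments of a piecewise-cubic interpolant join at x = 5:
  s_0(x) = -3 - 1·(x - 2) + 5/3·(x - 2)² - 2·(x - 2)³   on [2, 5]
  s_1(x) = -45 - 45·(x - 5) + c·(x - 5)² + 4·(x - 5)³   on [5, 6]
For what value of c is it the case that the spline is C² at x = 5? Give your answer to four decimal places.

s_0''(x) = 10/3 - 12·(x - 2), so s_0''(5) = -98/3. On the right, s_1''(5) = 2c, so c = -49/3.

-16.3333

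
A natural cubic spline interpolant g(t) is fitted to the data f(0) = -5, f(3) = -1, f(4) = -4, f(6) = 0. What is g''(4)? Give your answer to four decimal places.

5.6596

With m_i denoting the second derivative at x_i, h_i = 3, 1, 2, and Δ_i = (y_(i+1) − y_i)/h_i = 4/3, -3, 2:
  3·m_0 + 8·m_1 + 1·m_2 = 6(Δ_1 - Δ_0) = -26
  1·m_1 + 6·m_2 + 2·m_3 = 6(Δ_2 - Δ_1) = 30
Natural end conditions: m_0 = m_3 = 0.
Forward elimination and back-substitution give m_0 = 0, m_1 = -186/47, m_2 = 266/47, m_3 = 0.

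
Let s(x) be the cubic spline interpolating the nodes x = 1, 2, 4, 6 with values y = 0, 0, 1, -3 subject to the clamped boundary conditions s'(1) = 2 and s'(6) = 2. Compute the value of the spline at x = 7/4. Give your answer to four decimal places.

With σ_i denoting the second derivative at x_i, h_i = 1, 2, 2, and Δ_i = (y_(i+1) − y_i)/h_i = 0, 1/2, -2:
  1·σ_0 + 6·σ_1 + 2·σ_2 = 6(Δ_1 - Δ_0) = 3
  2·σ_1 + 8·σ_2 + 2·σ_3 = 6(Δ_2 - Δ_1) = -15
Clamped end conditions give two more equations: 2h_0·σ_0 + h_0·σ_1 = 6(Δ_0 - s'(1)) = -12 and h_2·σ_2 + 2h_2·σ_3 = 6(s'(6) - Δ_2) = 24.
Solving the tridiagonal system: σ_0 = -177/23, σ_1 = 78/23, σ_2 = -111/23, σ_3 = 387/46.
On [1, 2], s(x) = 0 + 2·(x - 1) - 177/46·(x - 1)² + 85/46·(x - 1)³.
With (x - 1) = 3/4: s(7/4) = 339/2944.

0.1151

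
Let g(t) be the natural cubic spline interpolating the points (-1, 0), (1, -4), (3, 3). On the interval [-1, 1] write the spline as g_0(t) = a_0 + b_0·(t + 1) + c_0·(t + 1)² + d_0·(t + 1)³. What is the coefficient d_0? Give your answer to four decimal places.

Let σ_i = g''(x_i). Step sizes h_i = 2, 2; slopes of the chords Δ_i = (y_(i+1) - y_i)/h_i = -2, 7/2.
  2·σ_0 + 8·σ_1 + 2·σ_2 = 6(Δ_1 - Δ_0) = 33
Natural end conditions: σ_0 = σ_2 = 0.
Solving: σ_0 = 0, σ_1 = 33/8, σ_2 = 0.
On [-1, 1], with g_0(t) = a_0 + b_0·(t + 1) + c_0·(t + 1)² + d_0·(t + 1)³: c_0 = σ_0/2 = 0, d_0 = (σ_1 - σ_0)/(6h_0) = 11/32, b_0 = Δ_0 - h_0(2σ_0 + σ_1)/6 = -27/8.

0.3438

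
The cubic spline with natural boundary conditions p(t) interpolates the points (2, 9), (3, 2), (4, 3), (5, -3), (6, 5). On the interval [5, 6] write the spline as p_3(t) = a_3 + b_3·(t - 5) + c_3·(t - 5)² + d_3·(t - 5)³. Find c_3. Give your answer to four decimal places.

13.1786

Write σ_i for p''(x_i). With h_i = 1, 1, 1, 1 and divided differences Δ_i = -7, 1, -6, 8, the continuity of p' gives the tridiagonal system
  1·σ_0 + 4·σ_1 + 1·σ_2 = 6(Δ_1 - Δ_0) = 48
  1·σ_1 + 4·σ_2 + 1·σ_3 = 6(Δ_2 - Δ_1) = -42
  1·σ_2 + 4·σ_3 + 1·σ_4 = 6(Δ_3 - Δ_2) = 84
Natural end conditions: σ_0 = σ_4 = 0.
Hence σ_0 = 0, σ_1 = 243/14, σ_2 = -150/7, σ_3 = 369/14, σ_4 = 0.
On [5, 6], with p_3(t) = a_3 + b_3·(t - 5) + c_3·(t - 5)² + d_3·(t - 5)³: c_3 = σ_3/2 = 369/28, d_3 = (σ_4 - σ_3)/(6h_3) = -123/28, b_3 = Δ_3 - h_3(2σ_3 + σ_4)/6 = -11/14.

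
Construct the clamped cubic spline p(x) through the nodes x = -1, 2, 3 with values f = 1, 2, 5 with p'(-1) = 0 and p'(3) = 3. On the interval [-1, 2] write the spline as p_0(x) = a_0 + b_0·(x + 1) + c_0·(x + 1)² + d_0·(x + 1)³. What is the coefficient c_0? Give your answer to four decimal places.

Write m_i for p''(x_i). With h_i = 3, 1 and divided differences Δ_i = 1/3, 3, the continuity of p' gives the tridiagonal system
  3·m_0 + 8·m_1 + 1·m_2 = 6(Δ_1 - Δ_0) = 16
Clamped end conditions give two more equations: 2h_0·m_0 + h_0·m_1 = 6(Δ_0 - p'(-1)) = 2 and h_1·m_1 + 2h_1·m_2 = 6(p'(3) - Δ_1) = 0.
Forward elimination and back-substitution give m_0 = -11/12, m_1 = 5/2, m_2 = -5/4.
On [-1, 2], with p_0(x) = a_0 + b_0·(x + 1) + c_0·(x + 1)² + d_0·(x + 1)³: c_0 = m_0/2 = -11/24, d_0 = (m_1 - m_0)/(6h_0) = 41/216, b_0 = Δ_0 - h_0(2m_0 + m_1)/6 = 0.

-0.4583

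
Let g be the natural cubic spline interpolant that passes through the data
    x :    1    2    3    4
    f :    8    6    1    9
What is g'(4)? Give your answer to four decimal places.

11.6667

Let M_i = g''(x_i). Step sizes h_i = 1, 1, 1; slopes of the chords Δ_i = (y_(i+1) - y_i)/h_i = -2, -5, 8.
  1·M_0 + 4·M_1 + 1·M_2 = 6(Δ_1 - Δ_0) = -18
  1·M_1 + 4·M_2 + 1·M_3 = 6(Δ_2 - Δ_1) = 78
Natural end conditions: M_0 = M_3 = 0.
Forward elimination and back-substitution give M_0 = 0, M_1 = -10, M_2 = 22, M_3 = 0.
On [3, 4], g'(x) = b_2 + 2c_2·(x - 3) + 3d_2·(x - 3)² with b_2 = Δ_2 - h_2(2M_2 + M_3)/6 = 2/3, c_2 = M_2/2 = 11, d_2 = (M_3 - M_2)/(6h_2) = -11/3. So g'(4) = 35/3.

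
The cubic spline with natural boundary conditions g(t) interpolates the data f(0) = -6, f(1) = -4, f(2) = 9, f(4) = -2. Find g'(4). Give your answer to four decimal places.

Let M_i = g''(x_i). Step sizes h_i = 1, 1, 2; slopes of the chords Δ_i = (y_(i+1) - y_i)/h_i = 2, 13, -11/2.
  1·M_0 + 4·M_1 + 1·M_2 = 6(Δ_1 - Δ_0) = 66
  1·M_1 + 6·M_2 + 2·M_3 = 6(Δ_2 - Δ_1) = -111
Natural end conditions: M_0 = M_3 = 0.
Solving the tridiagonal system: M_0 = 0, M_1 = 507/23, M_2 = -510/23, M_3 = 0.
On [2, 4], g'(t) = b_2 + 2c_2·(t - 2) + 3d_2·(t - 2)² with b_2 = Δ_2 - h_2(2M_2 + M_3)/6 = 427/46, c_2 = M_2/2 = -255/23, d_2 = (M_3 - M_2)/(6h_2) = 85/46. So g'(4) = -593/46.

-12.8913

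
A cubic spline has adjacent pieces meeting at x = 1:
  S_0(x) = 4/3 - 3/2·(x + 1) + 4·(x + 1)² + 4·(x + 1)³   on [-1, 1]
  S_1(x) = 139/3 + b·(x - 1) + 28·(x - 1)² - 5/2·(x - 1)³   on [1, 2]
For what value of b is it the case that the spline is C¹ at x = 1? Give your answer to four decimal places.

62.5000

S_0'(x) = -3/2 + 8·(x + 1) + 12·(x + 1)², so S_0'(1) = 125/2. On the right, S_1'(1) = b, so b = 125/2.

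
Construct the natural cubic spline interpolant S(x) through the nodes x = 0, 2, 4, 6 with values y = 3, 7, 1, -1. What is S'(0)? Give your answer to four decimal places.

With σ_i denoting the second derivative at x_i, h_i = 2, 2, 2, and Δ_i = (y_(i+1) − y_i)/h_i = 2, -3, -1:
  2·σ_0 + 8·σ_1 + 2·σ_2 = 6(Δ_1 - Δ_0) = -30
  2·σ_1 + 8·σ_2 + 2·σ_3 = 6(Δ_2 - Δ_1) = 12
Natural end conditions: σ_0 = σ_3 = 0.
Forward elimination and back-substitution give σ_0 = 0, σ_1 = -22/5, σ_2 = 13/5, σ_3 = 0.
On [0, 2], S'(x) = b_0 + 2c_0·x + 3d_0·x² with b_0 = Δ_0 - h_0(2σ_0 + σ_1)/6 = 52/15, c_0 = σ_0/2 = 0, d_0 = (σ_1 - σ_0)/(6h_0) = -11/30. So S'(0) = 52/15.

3.4667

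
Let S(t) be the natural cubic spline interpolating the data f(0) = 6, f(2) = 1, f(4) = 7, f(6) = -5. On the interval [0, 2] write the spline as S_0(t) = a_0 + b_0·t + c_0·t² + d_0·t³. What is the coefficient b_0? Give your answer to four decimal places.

With σ_i denoting the second derivative at x_i, h_i = 2, 2, 2, and Δ_i = (y_(i+1) − y_i)/h_i = -5/2, 3, -6:
  2·σ_0 + 8·σ_1 + 2·σ_2 = 6(Δ_1 - Δ_0) = 33
  2·σ_1 + 8·σ_2 + 2·σ_3 = 6(Δ_2 - Δ_1) = -54
Natural end conditions: σ_0 = σ_3 = 0.
Hence σ_0 = 0, σ_1 = 31/5, σ_2 = -83/10, σ_3 = 0.
On [0, 2], with S_0(t) = a_0 + b_0·t + c_0·t² + d_0·t³: c_0 = σ_0/2 = 0, d_0 = (σ_1 - σ_0)/(6h_0) = 31/60, b_0 = Δ_0 - h_0(2σ_0 + σ_1)/6 = -137/30.

-4.5667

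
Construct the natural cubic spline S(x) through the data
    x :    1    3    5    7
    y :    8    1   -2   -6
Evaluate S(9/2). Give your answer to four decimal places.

-1.3406

Put M_i = S'' at the i-th knot. Here h = (2, 2, 2) and Δ = (-7/2, -3/2, -2), so the interior equations h_(i-1)·M_(i-1) + 2(h_(i-1)+h_i)·M_i + h_i·M_(i+1) = 6(Δ_i − Δ_(i-1)) read
  2·M_0 + 8·M_1 + 2·M_2 = 6(Δ_1 - Δ_0) = 12
  2·M_1 + 8·M_2 + 2·M_3 = 6(Δ_2 - Δ_1) = -3
Natural end conditions: M_0 = M_3 = 0.
Solving: M_0 = 0, M_1 = 17/10, M_2 = -4/5, M_3 = 0.
On [3, 5], S(x) = 1 - 71/30·(x - 3) + 17/20·(x - 3)² - 5/24·(x - 3)³.
With (x - 3) = 3/2: S(9/2) = -429/320.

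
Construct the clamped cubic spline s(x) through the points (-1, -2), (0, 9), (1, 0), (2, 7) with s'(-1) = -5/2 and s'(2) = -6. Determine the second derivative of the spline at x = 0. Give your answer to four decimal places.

-61.9333

With m_i denoting the second derivative at x_i, h_i = 1, 1, 1, and Δ_i = (y_(i+1) − y_i)/h_i = 11, -9, 7:
  1·m_0 + 4·m_1 + 1·m_2 = 6(Δ_1 - Δ_0) = -120
  1·m_1 + 4·m_2 + 1·m_3 = 6(Δ_2 - Δ_1) = 96
Clamped end conditions give two more equations: 2h_0·m_0 + h_0·m_1 = 6(Δ_0 - s'(-1)) = 81 and h_2·m_2 + 2h_2·m_3 = 6(s'(2) - Δ_2) = -78.
Hence m_0 = 1072/15, m_1 = -929/15, m_2 = 844/15, m_3 = -1007/15.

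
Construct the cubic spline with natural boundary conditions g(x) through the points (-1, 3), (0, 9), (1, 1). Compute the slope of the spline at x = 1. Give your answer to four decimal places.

-11.5000

Write σ_i for g''(x_i). With h_i = 1, 1 and divided differences Δ_i = 6, -8, the continuity of g' gives the tridiagonal system
  1·σ_0 + 4·σ_1 + 1·σ_2 = 6(Δ_1 - Δ_0) = -84
Natural end conditions: σ_0 = σ_2 = 0.
Forward elimination and back-substitution give σ_0 = 0, σ_1 = -21, σ_2 = 0.
On [0, 1], g'(x) = b_1 + 2c_1·x + 3d_1·x² with b_1 = Δ_1 - h_1(2σ_1 + σ_2)/6 = -1, c_1 = σ_1/2 = -21/2, d_1 = (σ_2 - σ_1)/(6h_1) = 7/2. So g'(1) = -23/2.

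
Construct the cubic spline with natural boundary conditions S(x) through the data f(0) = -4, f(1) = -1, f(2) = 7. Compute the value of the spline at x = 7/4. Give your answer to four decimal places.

4.7070

With M_i denoting the second derivative at x_i, h_i = 1, 1, and Δ_i = (y_(i+1) − y_i)/h_i = 3, 8:
  1·M_0 + 4·M_1 + 1·M_2 = 6(Δ_1 - Δ_0) = 30
Natural end conditions: M_0 = M_2 = 0.
Solving: M_0 = 0, M_1 = 15/2, M_2 = 0.
On [1, 2], S(x) = -1 + 11/2·(x - 1) + 15/4·(x - 1)² - 5/4·(x - 1)³.
With (x - 1) = 3/4: S(7/4) = 1205/256.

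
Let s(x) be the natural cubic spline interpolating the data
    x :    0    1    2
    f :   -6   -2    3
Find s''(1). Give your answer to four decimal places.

Write M_i for s''(x_i). With h_i = 1, 1 and divided differences Δ_i = 4, 5, the continuity of s' gives the tridiagonal system
  1·M_0 + 4·M_1 + 1·M_2 = 6(Δ_1 - Δ_0) = 6
Natural end conditions: M_0 = M_2 = 0.
Solving the tridiagonal system: M_0 = 0, M_1 = 3/2, M_2 = 0.

1.5000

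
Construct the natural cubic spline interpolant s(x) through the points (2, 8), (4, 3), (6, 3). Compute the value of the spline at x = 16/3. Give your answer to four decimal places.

2.6296

Write σ_i for s''(x_i). With h_i = 2, 2 and divided differences Δ_i = -5/2, 0, the continuity of s' gives the tridiagonal system
  2·σ_0 + 8·σ_1 + 2·σ_2 = 6(Δ_1 - Δ_0) = 15
Natural end conditions: σ_0 = σ_2 = 0.
Forward elimination and back-substitution give σ_0 = 0, σ_1 = 15/8, σ_2 = 0.
On [4, 6], s(x) = 3 - 5/4·(x - 4) + 15/16·(x - 4)² - 5/32·(x - 4)³.
With (x - 4) = 4/3: s(16/3) = 71/27.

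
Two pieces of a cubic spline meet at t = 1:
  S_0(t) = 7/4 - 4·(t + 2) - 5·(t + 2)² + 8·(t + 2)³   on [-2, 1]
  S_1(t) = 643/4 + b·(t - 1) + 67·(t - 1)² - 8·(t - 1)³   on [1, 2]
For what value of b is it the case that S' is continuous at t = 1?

182

S_0'(t) = -4 - 10·(t + 2) + 24·(t + 2)², so S_0'(1) = 182. On the right, S_1'(1) = b, so b = 182.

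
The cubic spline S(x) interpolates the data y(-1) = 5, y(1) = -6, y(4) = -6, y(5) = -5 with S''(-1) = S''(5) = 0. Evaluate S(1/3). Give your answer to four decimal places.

Write m_i for S''(x_i). With h_i = 2, 3, 1 and divided differences Δ_i = -11/2, 0, 1, the continuity of S' gives the tridiagonal system
  2·m_0 + 10·m_1 + 3·m_2 = 6(Δ_1 - Δ_0) = 33
  3·m_1 + 8·m_2 + 1·m_3 = 6(Δ_2 - Δ_1) = 6
Natural end conditions: m_0 = m_3 = 0.
Hence m_0 = 0, m_1 = 246/71, m_2 = -39/71, m_3 = 0.
On [-1, 1], S(x) = 5 - 945/142·(x + 1) + 0·(x + 1)² + 41/142·(x + 1)³.
With (x + 1) = 4/3: S(1/3) = -6113/1917.

-3.1888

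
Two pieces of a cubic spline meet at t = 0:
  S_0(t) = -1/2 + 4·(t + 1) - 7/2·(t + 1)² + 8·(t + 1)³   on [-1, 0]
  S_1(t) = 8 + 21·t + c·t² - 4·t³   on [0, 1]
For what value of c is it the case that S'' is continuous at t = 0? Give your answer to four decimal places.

20.5000

S_0''(t) = -7 + 48·(t + 1), so S_0''(0) = 41. On the right, S_1''(0) = 2c, so c = 41/2.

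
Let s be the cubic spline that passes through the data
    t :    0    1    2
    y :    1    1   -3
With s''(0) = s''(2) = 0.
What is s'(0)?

1

Put σ_i = s'' at the i-th knot. Here h = (1, 1) and Δ = (0, -4), so the interior equations h_(i-1)·σ_(i-1) + 2(h_(i-1)+h_i)·σ_i + h_i·σ_(i+1) = 6(Δ_i − Δ_(i-1)) read
  1·σ_0 + 4·σ_1 + 1·σ_2 = 6(Δ_1 - Δ_0) = -24
Natural end conditions: σ_0 = σ_2 = 0.
Solving: σ_0 = 0, σ_1 = -6, σ_2 = 0.
On [0, 1], s'(t) = b_0 + 2c_0·t + 3d_0·t² with b_0 = Δ_0 - h_0(2σ_0 + σ_1)/6 = 1, c_0 = σ_0/2 = 0, d_0 = (σ_1 - σ_0)/(6h_0) = -1. So s'(0) = 1.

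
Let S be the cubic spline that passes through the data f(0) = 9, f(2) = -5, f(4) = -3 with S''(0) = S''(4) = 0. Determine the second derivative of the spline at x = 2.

Put M_i = S'' at the i-th knot. Here h = (2, 2) and Δ = (-7, 1), so the interior equations h_(i-1)·M_(i-1) + 2(h_(i-1)+h_i)·M_i + h_i·M_(i+1) = 6(Δ_i − Δ_(i-1)) read
  2·M_0 + 8·M_1 + 2·M_2 = 6(Δ_1 - Δ_0) = 48
Natural end conditions: M_0 = M_2 = 0.
Hence M_0 = 0, M_1 = 6, M_2 = 0.

6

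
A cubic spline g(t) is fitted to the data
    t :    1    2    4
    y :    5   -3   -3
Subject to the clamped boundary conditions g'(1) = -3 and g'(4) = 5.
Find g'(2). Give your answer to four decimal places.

Put M_i = g'' at the i-th knot. Here h = (1, 2) and Δ = (-8, 0), so the interior equations h_(i-1)·M_(i-1) + 2(h_(i-1)+h_i)·M_i + h_i·M_(i+1) = 6(Δ_i − Δ_(i-1)) read
  1·M_0 + 6·M_1 + 2·M_2 = 6(Δ_1 - Δ_0) = 48
Clamped end conditions give two more equations: 2h_0·M_0 + h_0·M_1 = 6(Δ_0 - g'(1)) = -30 and h_1·M_1 + 2h_1·M_2 = 6(g'(4) - Δ_1) = 30.
Hence M_0 = -61/3, M_1 = 32/3, M_2 = 13/6.
On [2, 4], g'(t) = b_1 + 2c_1·(t - 2) + 3d_1·(t - 2)² with b_1 = Δ_1 - h_1(2M_1 + M_2)/6 = -47/6, c_1 = M_1/2 = 16/3, d_1 = (M_2 - M_1)/(6h_1) = -17/24. So g'(2) = -47/6.

-7.8333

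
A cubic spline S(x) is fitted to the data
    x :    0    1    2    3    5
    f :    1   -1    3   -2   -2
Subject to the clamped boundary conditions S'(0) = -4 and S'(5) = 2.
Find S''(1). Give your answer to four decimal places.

Write M_i for S''(x_i). With h_i = 1, 1, 1, 2 and divided differences Δ_i = -2, 4, -5, 0, the continuity of S' gives the tridiagonal system
  1·M_0 + 4·M_1 + 1·M_2 = 6(Δ_1 - Δ_0) = 36
  1·M_1 + 4·M_2 + 1·M_3 = 6(Δ_2 - Δ_1) = -54
  1·M_2 + 6·M_3 + 2·M_4 = 6(Δ_3 - Δ_2) = 30
Clamped end conditions give two more equations: 2h_0·M_0 + h_0·M_1 = 6(Δ_0 - S'(0)) = 12 and h_3·M_3 + 2h_3·M_4 = 6(S'(5) - Δ_3) = 12.
Solving: M_0 = -42/41, M_1 = 576/41, M_2 = -786/41, M_3 = 354/41, M_4 = -54/41.

14.0488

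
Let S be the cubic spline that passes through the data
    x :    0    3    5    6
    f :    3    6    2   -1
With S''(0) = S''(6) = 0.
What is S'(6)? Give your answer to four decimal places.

With σ_i denoting the second derivative at x_i, h_i = 3, 2, 1, and Δ_i = (y_(i+1) − y_i)/h_i = 1, -2, -3:
  3·σ_0 + 10·σ_1 + 2·σ_2 = 6(Δ_1 - Δ_0) = -18
  2·σ_1 + 6·σ_2 + 1·σ_3 = 6(Δ_2 - Δ_1) = -6
Natural end conditions: σ_0 = σ_3 = 0.
Solving the tridiagonal system: σ_0 = 0, σ_1 = -12/7, σ_2 = -3/7, σ_3 = 0.
On [5, 6], S'(x) = b_2 + 2c_2·(x - 5) + 3d_2·(x - 5)² with b_2 = Δ_2 - h_2(2σ_2 + σ_3)/6 = -20/7, c_2 = σ_2/2 = -3/14, d_2 = (σ_3 - σ_2)/(6h_2) = 1/14. So S'(6) = -43/14.

-3.0714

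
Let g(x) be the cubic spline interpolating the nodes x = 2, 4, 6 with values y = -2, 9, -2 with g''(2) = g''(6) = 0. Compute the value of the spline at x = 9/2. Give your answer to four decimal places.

8.0547

Write M_i for g''(x_i). With h_i = 2, 2 and divided differences Δ_i = 11/2, -11/2, the continuity of g' gives the tridiagonal system
  2·M_0 + 8·M_1 + 2·M_2 = 6(Δ_1 - Δ_0) = -66
Natural end conditions: M_0 = M_2 = 0.
Hence M_0 = 0, M_1 = -33/4, M_2 = 0.
On [4, 6], g(x) = 9 + 0·(x - 4) - 33/8·(x - 4)² + 11/16·(x - 4)³.
With (x - 4) = 1/2: g(9/2) = 1031/128.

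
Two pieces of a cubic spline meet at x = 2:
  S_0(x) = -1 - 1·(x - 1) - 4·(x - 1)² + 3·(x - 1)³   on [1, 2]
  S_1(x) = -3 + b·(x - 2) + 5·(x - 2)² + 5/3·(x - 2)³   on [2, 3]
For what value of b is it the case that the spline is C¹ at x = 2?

S_0'(x) = -1 - 8·(x - 1) + 9·(x - 1)², so S_0'(2) = 0. On the right, S_1'(2) = b, so b = 0.

0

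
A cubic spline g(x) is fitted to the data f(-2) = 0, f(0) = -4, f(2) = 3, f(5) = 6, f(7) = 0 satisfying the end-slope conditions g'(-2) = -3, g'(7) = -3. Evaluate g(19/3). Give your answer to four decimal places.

2.1519

Write M_i for g''(x_i). With h_i = 2, 2, 3, 2 and divided differences Δ_i = -2, 7/2, 1, -3, the continuity of g' gives the tridiagonal system
  2·M_0 + 8·M_1 + 2·M_2 = 6(Δ_1 - Δ_0) = 33
  2·M_1 + 10·M_2 + 3·M_3 = 6(Δ_2 - Δ_1) = -15
  3·M_2 + 10·M_3 + 2·M_4 = 6(Δ_3 - Δ_2) = -24
Clamped end conditions give two more equations: 2h_0·M_0 + h_0·M_1 = 6(Δ_0 - g'(-2)) = 6 and h_3·M_3 + 2h_3·M_4 = 6(g'(7) - Δ_3) = 0.
Solving: M_0 = -107/118, M_1 = 284/59, M_2 = -109/59, M_3 = -121/59, M_4 = 121/118.
On [5, 7], g(x) = 6 - 233/118·(x - 5) - 121/118·(x - 5)² + 121/472·(x - 5)³.
With (x - 5) = 4/3: g(19/3) = 3428/1593.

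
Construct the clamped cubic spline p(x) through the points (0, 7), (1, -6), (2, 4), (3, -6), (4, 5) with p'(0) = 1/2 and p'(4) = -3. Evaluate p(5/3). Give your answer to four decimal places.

1.1898

Let σ_i = p''(x_i). Step sizes h_i = 1, 1, 1, 1; slopes of the chords Δ_i = (y_(i+1) - y_i)/h_i = -13, 10, -10, 11.
  1·σ_0 + 4·σ_1 + 1·σ_2 = 6(Δ_1 - Δ_0) = 138
  1·σ_1 + 4·σ_2 + 1·σ_3 = 6(Δ_2 - Δ_1) = -120
  1·σ_2 + 4·σ_3 + 1·σ_4 = 6(Δ_3 - Δ_2) = 126
Clamped end conditions give two more equations: 2h_0·σ_0 + h_0·σ_1 = 6(Δ_0 - p'(0)) = -81 and h_3·σ_3 + 2h_3·σ_4 = 6(p'(4) - Δ_3) = -84.
Solving the tridiagonal system: σ_0 = -601/8, σ_1 = 277/4, σ_2 = -511/8, σ_3 = 265/4, σ_4 = -601/8.
On [1, 2], p(x) = -6 - 39/16·(x - 1) + 277/8·(x - 1)² - 355/16·(x - 1)³.
With (x - 1) = 2/3: p(5/3) = 257/216.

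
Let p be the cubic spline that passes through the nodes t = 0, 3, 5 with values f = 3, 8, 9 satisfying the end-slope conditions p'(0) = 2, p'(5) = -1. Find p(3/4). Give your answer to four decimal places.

Put m_i = p'' at the i-th knot. Here h = (3, 2) and Δ = (5/3, 1/2), so the interior equations h_(i-1)·m_(i-1) + 2(h_(i-1)+h_i)·m_i + h_i·m_(i+1) = 6(Δ_i − Δ_(i-1)) read
  3·m_0 + 10·m_1 + 2·m_2 = 6(Δ_1 - Δ_0) = -7
Clamped end conditions give two more equations: 2h_0·m_0 + h_0·m_1 = 6(Δ_0 - p'(0)) = -2 and h_1·m_1 + 2h_1·m_2 = 6(p'(5) - Δ_1) = -9.
Hence m_0 = -7/30, m_1 = -1/5, m_2 = -43/20.
On [0, 3], p(t) = 3 + 2·t - 7/60·t² + 1/540·t³.
With t = 3/4: p(3/4) = 5677/1280.

4.4352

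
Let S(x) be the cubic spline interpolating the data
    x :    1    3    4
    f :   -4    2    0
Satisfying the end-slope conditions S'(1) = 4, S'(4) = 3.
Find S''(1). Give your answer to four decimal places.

3.1667

With M_i denoting the second derivative at x_i, h_i = 2, 1, and Δ_i = (y_(i+1) − y_i)/h_i = 3, -2:
  2·M_0 + 6·M_1 + 1·M_2 = 6(Δ_1 - Δ_0) = -30
Clamped end conditions give two more equations: 2h_0·M_0 + h_0·M_1 = 6(Δ_0 - S'(1)) = -6 and h_1·M_1 + 2h_1·M_2 = 6(S'(4) - Δ_1) = 30.
Forward elimination and back-substitution give M_0 = 19/6, M_1 = -28/3, M_2 = 59/3.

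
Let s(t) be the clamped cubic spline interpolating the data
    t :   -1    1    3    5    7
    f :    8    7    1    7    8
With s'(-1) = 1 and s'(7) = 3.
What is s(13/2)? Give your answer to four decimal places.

Put m_i = s'' at the i-th knot. Here h = (2, 2, 2, 2) and Δ = (-1/2, -3, 3, 1/2), so the interior equations h_(i-1)·m_(i-1) + 2(h_(i-1)+h_i)·m_i + h_i·m_(i+1) = 6(Δ_i − Δ_(i-1)) read
  2·m_0 + 8·m_1 + 2·m_2 = 6(Δ_1 - Δ_0) = -15
  2·m_1 + 8·m_2 + 2·m_3 = 6(Δ_2 - Δ_1) = 36
  2·m_2 + 8·m_3 + 2·m_4 = 6(Δ_3 - Δ_2) = -15
Clamped end conditions give two more equations: 2h_0·m_0 + h_0·m_1 = 6(Δ_0 - s'(-1)) = -9 and h_3·m_3 + 2h_3·m_4 = 6(s'(7) - Δ_3) = 15.
Solving: m_0 = -31/56, m_1 = -95/28, m_2 = 53/8, m_3 = -143/28, m_4 = 353/56.
On [5, 7], s(t) = 7 + 101/56·(t - 5) - 143/56·(t - 5)² + 213/224·(t - 5)³.
With (t - 5) = 3/2: s(13/2) = 12847/1792.

7.1691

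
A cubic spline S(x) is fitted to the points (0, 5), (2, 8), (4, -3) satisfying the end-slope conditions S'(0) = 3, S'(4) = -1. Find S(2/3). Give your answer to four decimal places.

With M_i denoting the second derivative at x_i, h_i = 2, 2, and Δ_i = (y_(i+1) − y_i)/h_i = 3/2, -11/2:
  2·M_0 + 8·M_1 + 2·M_2 = 6(Δ_1 - Δ_0) = -42
Clamped end conditions give two more equations: 2h_0·M_0 + h_0·M_1 = 6(Δ_0 - S'(0)) = -9 and h_1·M_1 + 2h_1·M_2 = 6(S'(4) - Δ_1) = 27.
Hence M_0 = 2, M_1 = -17/2, M_2 = 11.
On [0, 2], S(x) = 5 + 3·x + 1·x² - 7/8·x³.
With x = 2/3: S(2/3) = 194/27.

7.1852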